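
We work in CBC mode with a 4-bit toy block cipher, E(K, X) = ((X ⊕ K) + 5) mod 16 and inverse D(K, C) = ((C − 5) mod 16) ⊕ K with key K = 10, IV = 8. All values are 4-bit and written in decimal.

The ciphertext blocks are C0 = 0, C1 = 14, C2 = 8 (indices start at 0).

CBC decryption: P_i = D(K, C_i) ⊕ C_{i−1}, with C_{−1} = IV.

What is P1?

P1 = 3

P1: D(K, 14) = 3; 3 ⊕ 0 = 3.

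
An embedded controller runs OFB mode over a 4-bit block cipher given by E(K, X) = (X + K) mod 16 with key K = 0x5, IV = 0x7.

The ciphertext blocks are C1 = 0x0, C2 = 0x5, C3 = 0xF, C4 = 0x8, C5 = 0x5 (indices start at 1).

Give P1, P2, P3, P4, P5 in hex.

OFB decryption: S_i = E(K, S_{i−1}) with S_{0} = IV; P_i = C_i ⊕ S_i.
P1: S = E(K, 0x7) = 0xC; 0x0 ⊕ 0xC = 0xC.
P2: S = E(K, 0xC) = 0x1; 0x5 ⊕ 0x1 = 0x4.
P3: S = E(K, 0x1) = 0x6; 0xF ⊕ 0x6 = 0x9.
P4: S = E(K, 0x6) = 0xB; 0x8 ⊕ 0xB = 0x3.
P5: S = E(K, 0xB) = 0x0; 0x5 ⊕ 0x0 = 0x5.

P1 = 0xC, P2 = 0x4, P3 = 0x9, P4 = 0x3, P5 = 0x5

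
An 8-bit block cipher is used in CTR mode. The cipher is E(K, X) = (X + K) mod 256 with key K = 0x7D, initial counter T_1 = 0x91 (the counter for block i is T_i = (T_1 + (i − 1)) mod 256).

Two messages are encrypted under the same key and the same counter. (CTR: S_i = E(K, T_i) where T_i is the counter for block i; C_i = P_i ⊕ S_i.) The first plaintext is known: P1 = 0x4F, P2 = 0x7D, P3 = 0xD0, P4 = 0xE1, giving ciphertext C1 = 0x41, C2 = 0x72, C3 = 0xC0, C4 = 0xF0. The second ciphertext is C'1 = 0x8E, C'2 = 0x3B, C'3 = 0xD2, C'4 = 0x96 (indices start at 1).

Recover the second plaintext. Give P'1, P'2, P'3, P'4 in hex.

P'1 = 0x80, P'2 = 0x34, P'3 = 0xC2, P'4 = 0x87

In CTR with a reused counter, both messages share the same keystream S_i, so C_i ⊕ C'_i = P_i ⊕ P'_i and thus P'_i = P_i ⊕ C_i ⊕ C'_i.
P'1: 0x4F ⊕ 0x41 ⊕ 0x8E = 0x80.
P'2: 0x7D ⊕ 0x72 ⊕ 0x3B = 0x34.
P'3: 0xD0 ⊕ 0xC0 ⊕ 0xD2 = 0xC2.
P'4: 0xE1 ⊕ 0xF0 ⊕ 0x96 = 0x87.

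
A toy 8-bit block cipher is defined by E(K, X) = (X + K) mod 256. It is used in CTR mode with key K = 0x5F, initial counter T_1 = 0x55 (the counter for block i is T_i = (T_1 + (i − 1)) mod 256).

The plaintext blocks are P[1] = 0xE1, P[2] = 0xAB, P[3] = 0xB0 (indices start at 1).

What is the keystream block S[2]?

CTR encryption: S_i = E(K, T_i) where T_i is the counter for block i; C_i = P_i ⊕ S_i.
C[1]: T = 0x55, S = E(K, T) = 0xB4; 0xE1 ⊕ 0xB4 = 0x55.
C[2]: T = 0x56, S = E(K, T) = 0xB5; 0xAB ⊕ 0xB5 = 0x1E.
So S[2] = 0xB5.

0xB5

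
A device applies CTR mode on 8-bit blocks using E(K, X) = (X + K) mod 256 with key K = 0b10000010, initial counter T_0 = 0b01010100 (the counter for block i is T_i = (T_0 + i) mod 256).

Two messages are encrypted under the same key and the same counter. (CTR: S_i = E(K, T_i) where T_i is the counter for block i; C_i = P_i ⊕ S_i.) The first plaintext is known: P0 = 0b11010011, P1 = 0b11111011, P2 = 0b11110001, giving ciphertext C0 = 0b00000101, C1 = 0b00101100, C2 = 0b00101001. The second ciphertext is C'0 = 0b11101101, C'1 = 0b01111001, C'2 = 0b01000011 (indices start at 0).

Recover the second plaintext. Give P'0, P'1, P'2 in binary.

In CTR with a reused counter, both messages share the same keystream S_i, so C_i ⊕ C'_i = P_i ⊕ P'_i and thus P'_i = P_i ⊕ C_i ⊕ C'_i.
P'0: 0b11010011 ⊕ 0b00000101 ⊕ 0b11101101 = 0b00111011.
P'1: 0b11111011 ⊕ 0b00101100 ⊕ 0b01111001 = 0b10101110.
P'2: 0b11110001 ⊕ 0b00101001 ⊕ 0b01000011 = 0b10011011.

P'0 = 0b00111011, P'1 = 0b10101110, P'2 = 0b10011011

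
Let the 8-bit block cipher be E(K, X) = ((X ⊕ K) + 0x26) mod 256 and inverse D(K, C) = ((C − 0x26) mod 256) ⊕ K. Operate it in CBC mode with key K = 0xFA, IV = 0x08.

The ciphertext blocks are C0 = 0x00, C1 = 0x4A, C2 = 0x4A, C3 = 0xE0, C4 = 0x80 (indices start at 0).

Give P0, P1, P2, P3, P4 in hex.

P0 = 0x28, P1 = 0xDE, P2 = 0x94, P3 = 0x0A, P4 = 0x40

CBC decryption: P_i = D(K, C_i) ⊕ C_{i−1}, with C_{−1} = IV.
P0: D(K, 0x00) = 0x20; 0x20 ⊕ 0x08 = 0x28.
P1: D(K, 0x4A) = 0xDE; 0xDE ⊕ 0x00 = 0xDE.
P2: D(K, 0x4A) = 0xDE; 0xDE ⊕ 0x4A = 0x94.
P3: D(K, 0xE0) = 0x40; 0x40 ⊕ 0x4A = 0x0A.
P4: D(K, 0x80) = 0xA0; 0xA0 ⊕ 0xE0 = 0x40.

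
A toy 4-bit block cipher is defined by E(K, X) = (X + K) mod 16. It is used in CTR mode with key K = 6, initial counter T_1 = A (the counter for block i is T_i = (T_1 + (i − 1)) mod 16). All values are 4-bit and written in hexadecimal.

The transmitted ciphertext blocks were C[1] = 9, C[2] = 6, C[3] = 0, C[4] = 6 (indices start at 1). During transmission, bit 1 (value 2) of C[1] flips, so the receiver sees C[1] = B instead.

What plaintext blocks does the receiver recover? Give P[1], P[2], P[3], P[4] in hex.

CTR decryption: S_i = E(K, T_i) where T_i is the counter for block i; P_i = C_i ⊕ S_i.
Only C[1] changed, to B. In CTR, a change in C_i flips the same bit in P_i only; the keystream is unaffected. Decrypting the received ciphertext:
P[1]: T = A, S = E(K, T) = 0; B ⊕ 0 = B.
P[2]: T = B, S = E(K, T) = 1; 6 ⊕ 1 = 7.
P[3]: T = C, S = E(K, T) = 2; 0 ⊕ 2 = 2.
P[4]: T = D, S = E(K, T) = 3; 6 ⊕ 3 = 5.
Blocks that differ from the original plaintext: P[1].

P[1] = B, P[2] = 7, P[3] = 2, P[4] = 5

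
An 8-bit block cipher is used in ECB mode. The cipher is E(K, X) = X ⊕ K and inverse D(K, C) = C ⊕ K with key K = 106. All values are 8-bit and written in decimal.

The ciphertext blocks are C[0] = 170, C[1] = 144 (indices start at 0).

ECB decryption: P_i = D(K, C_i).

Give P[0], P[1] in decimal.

P[0] = 192, P[1] = 250

P[0]: D(K, 170) = 192.
P[1]: D(K, 144) = 250.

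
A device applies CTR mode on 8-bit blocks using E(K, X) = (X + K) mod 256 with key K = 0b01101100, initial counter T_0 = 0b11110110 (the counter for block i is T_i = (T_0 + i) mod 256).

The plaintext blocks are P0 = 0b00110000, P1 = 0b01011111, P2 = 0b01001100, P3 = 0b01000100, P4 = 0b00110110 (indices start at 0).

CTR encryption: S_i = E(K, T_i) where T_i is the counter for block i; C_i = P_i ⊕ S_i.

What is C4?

C4 = 0b01010000

C0: T = 0b11110110, S = E(K, T) = 0b01100010; 0b00110000 ⊕ 0b01100010 = 0b01010010.
C1: T = 0b11110111, S = E(K, T) = 0b01100011; 0b01011111 ⊕ 0b01100011 = 0b00111100.
C2: T = 0b11111000, S = E(K, T) = 0b01100100; 0b01001100 ⊕ 0b01100100 = 0b00101000.
C3: T = 0b11111001, S = E(K, T) = 0b01100101; 0b01000100 ⊕ 0b01100101 = 0b00100001.
C4: T = 0b11111010, S = E(K, T) = 0b01100110; 0b00110110 ⊕ 0b01100110 = 0b01010000.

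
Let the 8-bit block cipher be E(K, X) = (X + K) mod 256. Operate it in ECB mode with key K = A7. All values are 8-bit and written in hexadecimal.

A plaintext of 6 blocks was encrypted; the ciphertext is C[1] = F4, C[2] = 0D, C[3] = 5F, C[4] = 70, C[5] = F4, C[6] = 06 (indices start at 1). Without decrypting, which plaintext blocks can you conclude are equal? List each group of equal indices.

ECB encrypts each block independently with the same key, so equal ciphertext blocks imply equal plaintext blocks.
C[1] = C[5] = F4, so P[1] = P[5].

P[1] = P[5]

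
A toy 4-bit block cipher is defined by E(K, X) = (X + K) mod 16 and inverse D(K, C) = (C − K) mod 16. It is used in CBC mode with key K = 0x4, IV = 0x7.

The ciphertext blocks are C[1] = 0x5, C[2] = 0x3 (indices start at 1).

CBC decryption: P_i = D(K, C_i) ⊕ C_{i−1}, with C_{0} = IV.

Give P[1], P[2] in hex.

P[1]: D(K, 0x5) = 0x1; 0x1 ⊕ 0x7 = 0x6.
P[2]: D(K, 0x3) = 0xF; 0xF ⊕ 0x5 = 0xA.

P[1] = 0x6, P[2] = 0xA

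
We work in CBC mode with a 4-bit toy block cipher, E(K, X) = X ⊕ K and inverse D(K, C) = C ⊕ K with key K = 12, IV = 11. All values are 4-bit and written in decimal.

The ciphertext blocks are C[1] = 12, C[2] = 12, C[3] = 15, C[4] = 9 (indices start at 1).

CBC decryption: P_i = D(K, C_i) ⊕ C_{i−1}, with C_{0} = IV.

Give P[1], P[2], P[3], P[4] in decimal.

P[1] = 11, P[2] = 12, P[3] = 15, P[4] = 10

P[1]: D(K, 12) = 0; 0 ⊕ 11 = 11.
P[2]: D(K, 12) = 0; 0 ⊕ 12 = 12.
P[3]: D(K, 15) = 3; 3 ⊕ 12 = 15.
P[4]: D(K, 9) = 5; 5 ⊕ 15 = 10.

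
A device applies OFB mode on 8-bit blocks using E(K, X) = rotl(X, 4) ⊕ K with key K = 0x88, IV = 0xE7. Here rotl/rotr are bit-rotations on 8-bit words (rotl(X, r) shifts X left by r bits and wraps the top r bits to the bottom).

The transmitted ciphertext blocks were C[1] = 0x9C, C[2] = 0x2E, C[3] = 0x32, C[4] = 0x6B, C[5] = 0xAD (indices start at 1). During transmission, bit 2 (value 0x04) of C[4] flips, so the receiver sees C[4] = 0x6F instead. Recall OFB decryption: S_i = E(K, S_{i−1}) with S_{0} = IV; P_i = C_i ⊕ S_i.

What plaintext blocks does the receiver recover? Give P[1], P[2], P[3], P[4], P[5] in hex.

Only C[4] changed, to 0x6F. In OFB, a change in C_i flips the same bit in P_i only; the keystream is unaffected. Decrypting the received ciphertext:
P[1]: S = E(K, 0xE7) = 0xF6; 0x9C ⊕ 0xF6 = 0x6A.
P[2]: S = E(K, 0xF6) = 0xE7; 0x2E ⊕ 0xE7 = 0xC9.
P[3]: S = E(K, 0xE7) = 0xF6; 0x32 ⊕ 0xF6 = 0xC4.
P[4]: S = E(K, 0xF6) = 0xE7; 0x6F ⊕ 0xE7 = 0x88.
P[5]: S = E(K, 0xE7) = 0xF6; 0xAD ⊕ 0xF6 = 0x5B.
Blocks that differ from the original plaintext: P[4].

P[1] = 0x6A, P[2] = 0xC9, P[3] = 0xC4, P[4] = 0x88, P[5] = 0x5B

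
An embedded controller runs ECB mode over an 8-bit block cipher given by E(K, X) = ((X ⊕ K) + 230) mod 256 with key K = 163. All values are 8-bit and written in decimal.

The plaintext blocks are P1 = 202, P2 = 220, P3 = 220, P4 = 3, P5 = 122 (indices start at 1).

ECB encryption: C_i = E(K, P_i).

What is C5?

C5 = 191

C5: E(K, 122) = 191.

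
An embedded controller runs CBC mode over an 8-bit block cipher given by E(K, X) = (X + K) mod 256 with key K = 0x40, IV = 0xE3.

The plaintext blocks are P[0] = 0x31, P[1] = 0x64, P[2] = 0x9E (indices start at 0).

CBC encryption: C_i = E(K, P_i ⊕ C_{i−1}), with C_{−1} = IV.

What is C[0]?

C[0] = 0x12

C[0]: P[0] ⊕ 0xE3 = 0xD2; E(K, 0xD2) = 0x12.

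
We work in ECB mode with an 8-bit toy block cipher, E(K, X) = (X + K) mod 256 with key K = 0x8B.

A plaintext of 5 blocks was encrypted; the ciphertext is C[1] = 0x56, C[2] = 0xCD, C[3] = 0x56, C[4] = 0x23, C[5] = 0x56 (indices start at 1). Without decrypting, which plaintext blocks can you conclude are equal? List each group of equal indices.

ECB encrypts each block independently with the same key, so equal ciphertext blocks imply equal plaintext blocks.
C[1] = C[3] = C[5] = 0x56, so P[1] = P[3] = P[5].

P[1] = P[3] = P[5]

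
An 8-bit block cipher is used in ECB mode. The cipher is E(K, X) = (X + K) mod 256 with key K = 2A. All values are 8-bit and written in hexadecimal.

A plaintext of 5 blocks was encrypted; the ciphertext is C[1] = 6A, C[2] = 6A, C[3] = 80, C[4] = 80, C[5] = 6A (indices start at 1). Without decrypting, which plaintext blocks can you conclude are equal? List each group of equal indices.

ECB encrypts each block independently with the same key, so equal ciphertext blocks imply equal plaintext blocks.
C[1] = C[2] = C[5] = 6A, so P[1] = P[2] = P[5].
C[3] = C[4] = 80, so P[3] = P[4].

P[1] = P[2] = P[5]; P[3] = P[4]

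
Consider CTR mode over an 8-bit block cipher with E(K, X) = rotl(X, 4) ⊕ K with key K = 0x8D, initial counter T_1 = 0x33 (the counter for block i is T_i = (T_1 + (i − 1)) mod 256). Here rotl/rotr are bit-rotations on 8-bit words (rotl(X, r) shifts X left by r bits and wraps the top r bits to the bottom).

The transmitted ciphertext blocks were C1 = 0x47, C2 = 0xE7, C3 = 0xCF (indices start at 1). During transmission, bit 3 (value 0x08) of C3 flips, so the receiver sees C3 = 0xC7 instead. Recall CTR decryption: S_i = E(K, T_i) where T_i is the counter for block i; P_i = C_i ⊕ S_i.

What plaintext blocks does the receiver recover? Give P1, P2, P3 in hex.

P1 = 0xF9, P2 = 0x29, P3 = 0x19

Only C3 changed, to 0xC7. In CTR, a change in C_i flips the same bit in P_i only; the keystream is unaffected. Decrypting the received ciphertext:
P1: T = 0x33, S = E(K, T) = 0xBE; 0x47 ⊕ 0xBE = 0xF9.
P2: T = 0x34, S = E(K, T) = 0xCE; 0xE7 ⊕ 0xCE = 0x29.
P3: T = 0x35, S = E(K, T) = 0xDE; 0xC7 ⊕ 0xDE = 0x19.
Blocks that differ from the original plaintext: P3.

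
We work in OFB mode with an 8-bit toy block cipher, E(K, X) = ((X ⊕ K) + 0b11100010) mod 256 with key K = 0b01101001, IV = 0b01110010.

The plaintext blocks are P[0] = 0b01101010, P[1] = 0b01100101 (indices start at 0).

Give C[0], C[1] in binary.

C[0] = 0b10010111, C[1] = 0b00010011

OFB encryption: S_i = E(K, S_{i−1}) with S_{−1} = IV; C_i = P_i ⊕ S_i.
C[0]: S = E(K, 0b01110010) = 0b11111101; 0b01101010 ⊕ 0b11111101 = 0b10010111.
C[1]: S = E(K, 0b11111101) = 0b01110110; 0b01100101 ⊕ 0b01110110 = 0b00010011.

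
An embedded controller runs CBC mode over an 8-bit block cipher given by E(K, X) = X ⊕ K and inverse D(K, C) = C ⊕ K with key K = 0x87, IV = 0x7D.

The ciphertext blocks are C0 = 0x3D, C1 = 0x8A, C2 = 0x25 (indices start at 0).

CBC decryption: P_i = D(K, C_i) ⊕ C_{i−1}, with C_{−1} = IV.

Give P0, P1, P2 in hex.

P0: D(K, 0x3D) = 0xBA; 0xBA ⊕ 0x7D = 0xC7.
P1: D(K, 0x8A) = 0x0D; 0x0D ⊕ 0x3D = 0x30.
P2: D(K, 0x25) = 0xA2; 0xA2 ⊕ 0x8A = 0x28.

P0 = 0xC7, P1 = 0x30, P2 = 0x28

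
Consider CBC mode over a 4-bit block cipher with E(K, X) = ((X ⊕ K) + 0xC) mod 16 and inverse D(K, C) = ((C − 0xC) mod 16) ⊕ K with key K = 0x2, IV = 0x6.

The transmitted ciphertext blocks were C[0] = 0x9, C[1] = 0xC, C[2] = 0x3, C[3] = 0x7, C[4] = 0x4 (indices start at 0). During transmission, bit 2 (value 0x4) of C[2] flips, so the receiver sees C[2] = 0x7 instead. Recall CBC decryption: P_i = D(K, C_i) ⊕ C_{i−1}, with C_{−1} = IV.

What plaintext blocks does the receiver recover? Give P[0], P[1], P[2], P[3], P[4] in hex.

P[0] = 0x9, P[1] = 0xB, P[2] = 0x5, P[3] = 0xE, P[4] = 0xD

Only C[2] changed, to 0x7. In CBC, a change in C_i garbles P_i and flips the same bit in P_{i+1}. Decrypting the received ciphertext:
P[0]: D(K, 0x9) = 0xF; 0xF ⊕ 0x6 = 0x9.
P[1]: D(K, 0xC) = 0x2; 0x2 ⊕ 0x9 = 0xB.
P[2]: D(K, 0x7) = 0x9; 0x9 ⊕ 0xC = 0x5.
P[3]: D(K, 0x7) = 0x9; 0x9 ⊕ 0x7 = 0xE.
P[4]: D(K, 0x4) = 0xA; 0xA ⊕ 0x7 = 0xD.
Blocks that differ from the original plaintext: P[2], P[3].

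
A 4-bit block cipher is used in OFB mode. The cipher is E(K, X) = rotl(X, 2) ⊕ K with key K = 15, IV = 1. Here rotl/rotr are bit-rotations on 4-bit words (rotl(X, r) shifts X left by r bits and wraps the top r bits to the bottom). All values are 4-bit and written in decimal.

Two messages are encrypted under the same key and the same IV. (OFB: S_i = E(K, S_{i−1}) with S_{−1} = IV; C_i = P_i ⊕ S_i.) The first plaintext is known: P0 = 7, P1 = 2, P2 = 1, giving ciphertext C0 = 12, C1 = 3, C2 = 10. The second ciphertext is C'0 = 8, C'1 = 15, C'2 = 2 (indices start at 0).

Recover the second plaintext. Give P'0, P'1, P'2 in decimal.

P'0 = 3, P'1 = 14, P'2 = 9

In OFB with a reused IV, both messages share the same keystream S_i, so C_i ⊕ C'_i = P_i ⊕ P'_i and thus P'_i = P_i ⊕ C_i ⊕ C'_i.
P'0: 7 ⊕ 12 ⊕ 8 = 3.
P'1: 2 ⊕ 3 ⊕ 15 = 14.
P'2: 1 ⊕ 10 ⊕ 2 = 9.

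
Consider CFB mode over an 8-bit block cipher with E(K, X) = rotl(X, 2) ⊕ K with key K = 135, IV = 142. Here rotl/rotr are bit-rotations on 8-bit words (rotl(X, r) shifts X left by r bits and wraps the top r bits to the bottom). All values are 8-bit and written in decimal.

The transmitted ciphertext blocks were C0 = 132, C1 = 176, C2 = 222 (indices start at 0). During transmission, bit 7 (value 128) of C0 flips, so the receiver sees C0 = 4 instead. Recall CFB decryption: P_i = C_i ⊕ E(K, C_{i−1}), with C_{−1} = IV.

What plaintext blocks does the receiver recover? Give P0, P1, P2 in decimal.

Only C0 changed, to 4. In CFB, a change in C_i flips the same bit in P_i and garbles P_{i+1}. Decrypting the received ciphertext:
P0: E(K, 142) = 189; 4 ⊕ 189 = 185.
P1: E(K, 4) = 151; 176 ⊕ 151 = 39.
P2: E(K, 176) = 69; 222 ⊕ 69 = 155.
Blocks that differ from the original plaintext: P0, P1.

P0 = 185, P1 = 39, P2 = 155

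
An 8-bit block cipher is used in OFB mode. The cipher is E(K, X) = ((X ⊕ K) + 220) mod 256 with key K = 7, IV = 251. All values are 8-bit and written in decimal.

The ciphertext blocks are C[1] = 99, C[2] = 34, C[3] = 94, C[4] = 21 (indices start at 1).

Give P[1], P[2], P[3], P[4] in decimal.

OFB decryption: S_i = E(K, S_{i−1}) with S_{0} = IV; P_i = C_i ⊕ S_i.
P[1]: S = E(K, 251) = 216; 99 ⊕ 216 = 187.
P[2]: S = E(K, 216) = 187; 34 ⊕ 187 = 153.
P[3]: S = E(K, 187) = 152; 94 ⊕ 152 = 198.
P[4]: S = E(K, 152) = 123; 21 ⊕ 123 = 110.

P[1] = 187, P[2] = 153, P[3] = 198, P[4] = 110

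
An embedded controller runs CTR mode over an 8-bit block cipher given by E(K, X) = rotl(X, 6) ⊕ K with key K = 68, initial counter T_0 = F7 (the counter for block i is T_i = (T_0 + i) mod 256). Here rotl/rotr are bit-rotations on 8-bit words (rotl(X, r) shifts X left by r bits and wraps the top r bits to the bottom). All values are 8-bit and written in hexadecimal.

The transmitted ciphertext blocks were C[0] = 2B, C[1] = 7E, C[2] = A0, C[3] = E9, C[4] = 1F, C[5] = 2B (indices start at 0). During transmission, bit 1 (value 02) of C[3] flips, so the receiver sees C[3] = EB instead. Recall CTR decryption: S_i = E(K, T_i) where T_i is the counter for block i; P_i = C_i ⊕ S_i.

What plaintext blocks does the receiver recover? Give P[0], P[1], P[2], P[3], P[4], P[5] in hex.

Only C[3] changed, to EB. In CTR, a change in C_i flips the same bit in P_i only; the keystream is unaffected. Decrypting the received ciphertext:
P[0]: T = F7, S = E(K, T) = 95; 2B ⊕ 95 = BE.
P[1]: T = F8, S = E(K, T) = 56; 7E ⊕ 56 = 28.
P[2]: T = F9, S = E(K, T) = 16; A0 ⊕ 16 = B6.
P[3]: T = FA, S = E(K, T) = D6; EB ⊕ D6 = 3D.
P[4]: T = FB, S = E(K, T) = 96; 1F ⊕ 96 = 89.
P[5]: T = FC, S = E(K, T) = 57; 2B ⊕ 57 = 7C.
Blocks that differ from the original plaintext: P[3].

P[0] = BE, P[1] = 28, P[2] = B6, P[3] = 3D, P[4] = 89, P[5] = 7C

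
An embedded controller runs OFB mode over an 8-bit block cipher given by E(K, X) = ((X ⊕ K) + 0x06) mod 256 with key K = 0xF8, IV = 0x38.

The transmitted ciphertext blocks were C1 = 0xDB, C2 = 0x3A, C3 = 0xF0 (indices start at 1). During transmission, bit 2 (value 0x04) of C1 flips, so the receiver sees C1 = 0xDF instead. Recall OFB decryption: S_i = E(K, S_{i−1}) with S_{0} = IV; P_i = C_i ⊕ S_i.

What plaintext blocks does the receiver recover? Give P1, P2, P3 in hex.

Only C1 changed, to 0xDF. In OFB, a change in C_i flips the same bit in P_i only; the keystream is unaffected. Decrypting the received ciphertext:
P1: S = E(K, 0x38) = 0xC6; 0xDF ⊕ 0xC6 = 0x19.
P2: S = E(K, 0xC6) = 0x44; 0x3A ⊕ 0x44 = 0x7E.
P3: S = E(K, 0x44) = 0xC2; 0xF0 ⊕ 0xC2 = 0x32.
Blocks that differ from the original plaintext: P1.

P1 = 0x19, P2 = 0x7E, P3 = 0x32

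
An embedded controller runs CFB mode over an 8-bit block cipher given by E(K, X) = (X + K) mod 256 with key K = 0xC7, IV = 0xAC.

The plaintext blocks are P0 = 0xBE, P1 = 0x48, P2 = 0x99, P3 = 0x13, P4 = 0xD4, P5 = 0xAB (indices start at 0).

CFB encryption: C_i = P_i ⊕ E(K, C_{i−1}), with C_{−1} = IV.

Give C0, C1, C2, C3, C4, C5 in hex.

C0 = 0xCD, C1 = 0xDC, C2 = 0x3A, C3 = 0x12, C4 = 0x0D, C5 = 0x7F

C0: E(K, 0xAC) = 0x73; 0xBE ⊕ 0x73 = 0xCD.
C1: E(K, 0xCD) = 0x94; 0x48 ⊕ 0x94 = 0xDC.
C2: E(K, 0xDC) = 0xA3; 0x99 ⊕ 0xA3 = 0x3A.
C3: E(K, 0x3A) = 0x01; 0x13 ⊕ 0x01 = 0x12.
C4: E(K, 0x12) = 0xD9; 0xD4 ⊕ 0xD9 = 0x0D.
C5: E(K, 0x0D) = 0xD4; 0xAB ⊕ 0xD4 = 0x7F.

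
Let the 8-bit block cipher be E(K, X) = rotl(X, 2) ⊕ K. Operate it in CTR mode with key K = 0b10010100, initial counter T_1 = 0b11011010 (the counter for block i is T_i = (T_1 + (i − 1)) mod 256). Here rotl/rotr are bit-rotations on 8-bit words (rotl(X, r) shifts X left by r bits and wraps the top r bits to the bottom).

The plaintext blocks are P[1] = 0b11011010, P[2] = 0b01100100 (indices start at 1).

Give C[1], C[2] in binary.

C[1] = 0b00100101, C[2] = 0b10011111

CTR encryption: S_i = E(K, T_i) where T_i is the counter for block i; C_i = P_i ⊕ S_i.
C[1]: T = 0b11011010, S = E(K, T) = 0b11111111; 0b11011010 ⊕ 0b11111111 = 0b00100101.
C[2]: T = 0b11011011, S = E(K, T) = 0b11111011; 0b01100100 ⊕ 0b11111011 = 0b10011111.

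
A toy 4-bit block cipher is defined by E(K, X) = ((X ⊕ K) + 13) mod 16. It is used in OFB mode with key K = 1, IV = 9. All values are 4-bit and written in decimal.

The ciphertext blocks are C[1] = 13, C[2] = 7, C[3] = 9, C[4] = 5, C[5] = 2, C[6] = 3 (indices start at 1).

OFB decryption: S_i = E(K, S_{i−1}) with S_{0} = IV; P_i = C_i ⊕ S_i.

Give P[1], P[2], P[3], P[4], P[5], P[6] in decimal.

P[1]: S = E(K, 9) = 5; 13 ⊕ 5 = 8.
P[2]: S = E(K, 5) = 1; 7 ⊕ 1 = 6.
P[3]: S = E(K, 1) = 13; 9 ⊕ 13 = 4.
P[4]: S = E(K, 13) = 9; 5 ⊕ 9 = 12.
P[5]: S = E(K, 9) = 5; 2 ⊕ 5 = 7.
P[6]: S = E(K, 5) = 1; 3 ⊕ 1 = 2.

P[1] = 8, P[2] = 6, P[3] = 4, P[4] = 12, P[5] = 7, P[6] = 2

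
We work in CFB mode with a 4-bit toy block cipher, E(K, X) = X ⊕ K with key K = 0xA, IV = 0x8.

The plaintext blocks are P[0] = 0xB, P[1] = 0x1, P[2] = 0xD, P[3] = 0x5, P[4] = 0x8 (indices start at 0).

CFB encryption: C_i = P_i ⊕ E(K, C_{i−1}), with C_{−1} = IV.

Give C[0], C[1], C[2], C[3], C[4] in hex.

C[0]: E(K, 0x8) = 0x2; 0xB ⊕ 0x2 = 0x9.
C[1]: E(K, 0x9) = 0x3; 0x1 ⊕ 0x3 = 0x2.
C[2]: E(K, 0x2) = 0x8; 0xD ⊕ 0x8 = 0x5.
C[3]: E(K, 0x5) = 0xF; 0x5 ⊕ 0xF = 0xA.
C[4]: E(K, 0xA) = 0x0; 0x8 ⊕ 0x0 = 0x8.

C[0] = 0x9, C[1] = 0x2, C[2] = 0x5, C[3] = 0xA, C[4] = 0x8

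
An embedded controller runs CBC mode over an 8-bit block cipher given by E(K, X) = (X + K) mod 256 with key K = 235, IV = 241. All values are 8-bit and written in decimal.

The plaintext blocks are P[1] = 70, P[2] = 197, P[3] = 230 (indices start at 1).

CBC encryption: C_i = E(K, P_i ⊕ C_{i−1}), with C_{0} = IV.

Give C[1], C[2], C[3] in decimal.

C[1]: P[1] ⊕ 241 = 183; E(K, 183) = 162.
C[2]: P[2] ⊕ 162 = 103; E(K, 103) = 82.
C[3]: P[3] ⊕ 82 = 180; E(K, 180) = 159.

C[1] = 162, C[2] = 82, C[3] = 159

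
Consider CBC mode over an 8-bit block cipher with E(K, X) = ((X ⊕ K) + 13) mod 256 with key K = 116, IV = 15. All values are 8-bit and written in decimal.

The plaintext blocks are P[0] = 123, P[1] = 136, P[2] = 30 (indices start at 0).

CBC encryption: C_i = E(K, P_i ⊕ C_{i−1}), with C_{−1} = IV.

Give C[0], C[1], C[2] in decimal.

C[0]: P[0] ⊕ 15 = 116; E(K, 116) = 13.
C[1]: P[1] ⊕ 13 = 133; E(K, 133) = 254.
C[2]: P[2] ⊕ 254 = 224; E(K, 224) = 161.

C[0] = 13, C[1] = 254, C[2] = 161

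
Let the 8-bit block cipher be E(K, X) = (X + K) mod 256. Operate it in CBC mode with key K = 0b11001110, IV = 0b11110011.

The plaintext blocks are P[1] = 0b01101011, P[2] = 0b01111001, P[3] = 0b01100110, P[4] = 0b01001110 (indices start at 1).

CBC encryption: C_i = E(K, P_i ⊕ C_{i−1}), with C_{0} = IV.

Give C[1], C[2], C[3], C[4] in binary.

C[1]: P[1] ⊕ 0b11110011 = 0b10011000; E(K, 0b10011000) = 0b01100110.
C[2]: P[2] ⊕ 0b01100110 = 0b00011111; E(K, 0b00011111) = 0b11101101.
C[3]: P[3] ⊕ 0b11101101 = 0b10001011; E(K, 0b10001011) = 0b01011001.
C[4]: P[4] ⊕ 0b01011001 = 0b00010111; E(K, 0b00010111) = 0b11100101.

C[1] = 0b01100110, C[2] = 0b11101101, C[3] = 0b01011001, C[4] = 0b11100101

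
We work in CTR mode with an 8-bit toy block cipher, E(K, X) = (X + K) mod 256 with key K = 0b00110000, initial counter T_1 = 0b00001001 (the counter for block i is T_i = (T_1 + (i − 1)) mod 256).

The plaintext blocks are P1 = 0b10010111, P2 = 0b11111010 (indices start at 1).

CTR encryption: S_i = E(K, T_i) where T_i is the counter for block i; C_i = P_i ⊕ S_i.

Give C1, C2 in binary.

C1 = 0b10101110, C2 = 0b11000000

C1: T = 0b00001001, S = E(K, T) = 0b00111001; 0b10010111 ⊕ 0b00111001 = 0b10101110.
C2: T = 0b00001010, S = E(K, T) = 0b00111010; 0b11111010 ⊕ 0b00111010 = 0b11000000.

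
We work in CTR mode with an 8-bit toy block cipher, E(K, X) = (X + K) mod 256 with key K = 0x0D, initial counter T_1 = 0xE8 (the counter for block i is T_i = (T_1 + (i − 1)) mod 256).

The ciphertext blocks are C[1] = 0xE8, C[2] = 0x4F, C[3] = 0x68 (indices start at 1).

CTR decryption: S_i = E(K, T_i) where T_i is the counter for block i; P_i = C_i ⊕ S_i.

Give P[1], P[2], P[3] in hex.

P[1]: T = 0xE8, S = E(K, T) = 0xF5; 0xE8 ⊕ 0xF5 = 0x1D.
P[2]: T = 0xE9, S = E(K, T) = 0xF6; 0x4F ⊕ 0xF6 = 0xB9.
P[3]: T = 0xEA, S = E(K, T) = 0xF7; 0x68 ⊕ 0xF7 = 0x9F.

P[1] = 0x1D, P[2] = 0xB9, P[3] = 0x9F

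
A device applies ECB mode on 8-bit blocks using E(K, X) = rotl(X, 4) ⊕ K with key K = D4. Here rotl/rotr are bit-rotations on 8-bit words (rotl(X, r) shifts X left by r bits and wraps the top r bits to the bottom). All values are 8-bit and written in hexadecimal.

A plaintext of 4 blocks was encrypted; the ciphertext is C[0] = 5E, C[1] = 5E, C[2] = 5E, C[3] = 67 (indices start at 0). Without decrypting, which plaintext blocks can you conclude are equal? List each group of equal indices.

P[0] = P[1] = P[2]

ECB encrypts each block independently with the same key, so equal ciphertext blocks imply equal plaintext blocks.
C[0] = C[1] = C[2] = 5E, so P[0] = P[1] = P[2].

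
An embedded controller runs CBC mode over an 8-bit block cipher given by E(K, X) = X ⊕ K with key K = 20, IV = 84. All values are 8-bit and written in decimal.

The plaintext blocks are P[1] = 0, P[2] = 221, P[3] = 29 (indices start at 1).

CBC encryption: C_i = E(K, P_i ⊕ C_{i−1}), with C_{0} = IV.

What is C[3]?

C[1]: P[1] ⊕ 84 = 84; E(K, 84) = 64.
C[2]: P[2] ⊕ 64 = 157; E(K, 157) = 137.
C[3]: P[3] ⊕ 137 = 148; E(K, 148) = 128.

C[3] = 128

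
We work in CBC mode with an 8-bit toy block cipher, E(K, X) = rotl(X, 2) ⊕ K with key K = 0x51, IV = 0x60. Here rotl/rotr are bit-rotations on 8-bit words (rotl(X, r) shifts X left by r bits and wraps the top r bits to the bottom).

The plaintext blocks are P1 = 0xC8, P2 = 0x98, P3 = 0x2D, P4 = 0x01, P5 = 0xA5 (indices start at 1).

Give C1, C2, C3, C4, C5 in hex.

CBC encryption: C_i = E(K, P_i ⊕ C_{i−1}), with C_{0} = IV.
C1: P1 ⊕ 0x60 = 0xA8; E(K, 0xA8) = 0xF3.
C2: P2 ⊕ 0xF3 = 0x6B; E(K, 0x6B) = 0xFC.
C3: P3 ⊕ 0xFC = 0xD1; E(K, 0xD1) = 0x16.
C4: P4 ⊕ 0x16 = 0x17; E(K, 0x17) = 0x0D.
C5: P5 ⊕ 0x0D = 0xA8; E(K, 0xA8) = 0xF3.

C1 = 0xF3, C2 = 0xFC, C3 = 0x16, C4 = 0x0D, C5 = 0xF3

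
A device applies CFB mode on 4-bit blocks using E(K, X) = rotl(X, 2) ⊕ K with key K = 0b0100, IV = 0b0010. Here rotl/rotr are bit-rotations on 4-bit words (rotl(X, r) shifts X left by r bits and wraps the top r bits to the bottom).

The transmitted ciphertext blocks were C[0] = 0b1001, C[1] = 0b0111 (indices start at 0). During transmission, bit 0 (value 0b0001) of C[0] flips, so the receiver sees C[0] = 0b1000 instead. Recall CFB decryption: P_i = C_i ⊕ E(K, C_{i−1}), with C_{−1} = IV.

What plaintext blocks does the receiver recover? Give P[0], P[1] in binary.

P[0] = 0b0100, P[1] = 0b0001

Only C[0] changed, to 0b1000. In CFB, a change in C_i flips the same bit in P_i and garbles P_{i+1}. Decrypting the received ciphertext:
P[0]: E(K, 0b0010) = 0b1100; 0b1000 ⊕ 0b1100 = 0b0100.
P[1]: E(K, 0b1000) = 0b0110; 0b0111 ⊕ 0b0110 = 0b0001.
Blocks that differ from the original plaintext: P[0], P[1].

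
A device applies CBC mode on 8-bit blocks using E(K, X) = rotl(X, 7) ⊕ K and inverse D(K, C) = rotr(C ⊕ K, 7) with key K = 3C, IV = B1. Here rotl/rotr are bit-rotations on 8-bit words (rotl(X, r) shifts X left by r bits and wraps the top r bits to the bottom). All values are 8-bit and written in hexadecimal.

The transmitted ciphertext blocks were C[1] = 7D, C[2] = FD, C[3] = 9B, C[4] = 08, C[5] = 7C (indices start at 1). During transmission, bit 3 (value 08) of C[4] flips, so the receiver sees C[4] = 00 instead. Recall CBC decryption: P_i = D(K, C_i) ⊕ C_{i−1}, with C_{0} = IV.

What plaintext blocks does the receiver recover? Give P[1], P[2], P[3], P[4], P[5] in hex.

Only C[4] changed, to 00. In CBC, a change in C_i garbles P_i and flips the same bit in P_{i+1}. Decrypting the received ciphertext:
P[1]: D(K, 7D) = 82; 82 ⊕ B1 = 33.
P[2]: D(K, FD) = 83; 83 ⊕ 7D = FE.
P[3]: D(K, 9B) = 4F; 4F ⊕ FD = B2.
P[4]: D(K, 00) = 78; 78 ⊕ 9B = E3.
P[5]: D(K, 7C) = 80; 80 ⊕ 00 = 80.
Blocks that differ from the original plaintext: P[4], P[5].

P[1] = 33, P[2] = FE, P[3] = B2, P[4] = E3, P[5] = 80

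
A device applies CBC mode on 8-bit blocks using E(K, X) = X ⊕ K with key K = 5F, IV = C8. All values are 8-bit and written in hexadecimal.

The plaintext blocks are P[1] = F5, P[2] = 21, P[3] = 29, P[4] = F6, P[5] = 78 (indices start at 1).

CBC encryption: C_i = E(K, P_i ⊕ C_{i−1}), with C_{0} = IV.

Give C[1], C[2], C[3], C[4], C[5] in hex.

C[1]: P[1] ⊕ C8 = 3D; E(K, 3D) = 62.
C[2]: P[2] ⊕ 62 = 43; E(K, 43) = 1C.
C[3]: P[3] ⊕ 1C = 35; E(K, 35) = 6A.
C[4]: P[4] ⊕ 6A = 9C; E(K, 9C) = C3.
C[5]: P[5] ⊕ C3 = BB; E(K, BB) = E4.

C[1] = 62, C[2] = 1C, C[3] = 6A, C[4] = C3, C[5] = E4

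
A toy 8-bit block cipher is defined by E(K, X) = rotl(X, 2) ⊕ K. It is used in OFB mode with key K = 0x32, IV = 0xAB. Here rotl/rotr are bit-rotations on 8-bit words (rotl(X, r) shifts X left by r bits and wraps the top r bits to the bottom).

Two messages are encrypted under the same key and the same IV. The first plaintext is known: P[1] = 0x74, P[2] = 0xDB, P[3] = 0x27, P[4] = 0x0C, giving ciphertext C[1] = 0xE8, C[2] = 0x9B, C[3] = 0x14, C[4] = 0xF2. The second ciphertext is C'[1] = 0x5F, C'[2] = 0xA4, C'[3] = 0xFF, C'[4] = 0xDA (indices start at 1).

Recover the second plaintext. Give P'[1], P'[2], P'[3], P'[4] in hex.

In OFB with a reused IV, both messages share the same keystream S_i, so C_i ⊕ C'_i = P_i ⊕ P'_i and thus P'_i = P_i ⊕ C_i ⊕ C'_i.
P'[1]: 0x74 ⊕ 0xE8 ⊕ 0x5F = 0xC3.
P'[2]: 0xDB ⊕ 0x9B ⊕ 0xA4 = 0xE4.
P'[3]: 0x27 ⊕ 0x14 ⊕ 0xFF = 0xCC.
P'[4]: 0x0C ⊕ 0xF2 ⊕ 0xDA = 0x24.

P'[1] = 0xC3, P'[2] = 0xE4, P'[3] = 0xCC, P'[4] = 0x24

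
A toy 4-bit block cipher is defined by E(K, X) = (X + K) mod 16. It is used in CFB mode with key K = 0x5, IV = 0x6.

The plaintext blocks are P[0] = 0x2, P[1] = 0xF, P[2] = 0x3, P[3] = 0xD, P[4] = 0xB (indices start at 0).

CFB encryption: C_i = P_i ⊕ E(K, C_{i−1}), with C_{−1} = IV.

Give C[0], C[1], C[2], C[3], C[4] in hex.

C[0]: E(K, 0x6) = 0xB; 0x2 ⊕ 0xB = 0x9.
C[1]: E(K, 0x9) = 0xE; 0xF ⊕ 0xE = 0x1.
C[2]: E(K, 0x1) = 0x6; 0x3 ⊕ 0x6 = 0x5.
C[3]: E(K, 0x5) = 0xA; 0xD ⊕ 0xA = 0x7.
C[4]: E(K, 0x7) = 0xC; 0xB ⊕ 0xC = 0x7.

C[0] = 0x9, C[1] = 0x1, C[2] = 0x5, C[3] = 0x7, C[4] = 0x7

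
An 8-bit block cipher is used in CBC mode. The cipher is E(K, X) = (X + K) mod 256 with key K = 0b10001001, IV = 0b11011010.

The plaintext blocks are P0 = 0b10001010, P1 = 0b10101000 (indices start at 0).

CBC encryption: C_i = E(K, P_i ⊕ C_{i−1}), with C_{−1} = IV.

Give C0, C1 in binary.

C0: P0 ⊕ 0b11011010 = 0b01010000; E(K, 0b01010000) = 0b11011001.
C1: P1 ⊕ 0b11011001 = 0b01110001; E(K, 0b01110001) = 0b11111010.

C0 = 0b11011001, C1 = 0b11111010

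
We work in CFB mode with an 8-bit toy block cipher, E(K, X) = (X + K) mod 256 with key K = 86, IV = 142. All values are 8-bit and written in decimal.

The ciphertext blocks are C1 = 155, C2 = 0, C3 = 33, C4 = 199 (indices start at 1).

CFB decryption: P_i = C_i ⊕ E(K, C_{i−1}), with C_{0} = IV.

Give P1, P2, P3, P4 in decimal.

P1 = 127, P2 = 241, P3 = 119, P4 = 176

P1: E(K, 142) = 228; 155 ⊕ 228 = 127.
P2: E(K, 155) = 241; 0 ⊕ 241 = 241.
P3: E(K, 0) = 86; 33 ⊕ 86 = 119.
P4: E(K, 33) = 119; 199 ⊕ 119 = 176.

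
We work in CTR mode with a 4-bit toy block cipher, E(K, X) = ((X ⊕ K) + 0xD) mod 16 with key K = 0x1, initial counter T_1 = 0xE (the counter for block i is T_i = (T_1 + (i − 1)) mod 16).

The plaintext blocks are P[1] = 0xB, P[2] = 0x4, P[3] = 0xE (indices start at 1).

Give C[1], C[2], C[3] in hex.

C[1] = 0x7, C[2] = 0xF, C[3] = 0x0

CTR encryption: S_i = E(K, T_i) where T_i is the counter for block i; C_i = P_i ⊕ S_i.
C[1]: T = 0xE, S = E(K, T) = 0xC; 0xB ⊕ 0xC = 0x7.
C[2]: T = 0xF, S = E(K, T) = 0xB; 0x4 ⊕ 0xB = 0xF.
C[3]: T = 0x0, S = E(K, T) = 0xE; 0xE ⊕ 0xE = 0x0.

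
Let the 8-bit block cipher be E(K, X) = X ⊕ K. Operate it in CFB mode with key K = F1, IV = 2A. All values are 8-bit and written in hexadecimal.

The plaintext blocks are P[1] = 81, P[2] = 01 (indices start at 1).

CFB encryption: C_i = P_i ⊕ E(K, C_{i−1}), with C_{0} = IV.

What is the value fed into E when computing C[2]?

5A

C[1]: E(K, 2A) = DB; 81 ⊕ DB = 5A.
C[2]: E(K, 5A) = AB; 01 ⊕ AB = AA.
So the input to E for block [2] is 5A.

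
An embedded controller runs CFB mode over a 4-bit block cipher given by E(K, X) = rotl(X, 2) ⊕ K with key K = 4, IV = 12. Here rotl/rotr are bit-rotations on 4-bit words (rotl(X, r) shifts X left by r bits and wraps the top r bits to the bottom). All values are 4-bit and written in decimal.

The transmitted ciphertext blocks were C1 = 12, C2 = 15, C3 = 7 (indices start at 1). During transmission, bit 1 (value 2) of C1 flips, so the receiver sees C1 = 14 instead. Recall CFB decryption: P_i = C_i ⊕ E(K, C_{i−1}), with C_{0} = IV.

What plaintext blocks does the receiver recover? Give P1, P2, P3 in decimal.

Only C1 changed, to 14. In CFB, a change in C_i flips the same bit in P_i and garbles P_{i+1}. Decrypting the received ciphertext:
P1: E(K, 12) = 7; 14 ⊕ 7 = 9.
P2: E(K, 14) = 15; 15 ⊕ 15 = 0.
P3: E(K, 15) = 11; 7 ⊕ 11 = 12.
Blocks that differ from the original plaintext: P1, P2.

P1 = 9, P2 = 0, P3 = 12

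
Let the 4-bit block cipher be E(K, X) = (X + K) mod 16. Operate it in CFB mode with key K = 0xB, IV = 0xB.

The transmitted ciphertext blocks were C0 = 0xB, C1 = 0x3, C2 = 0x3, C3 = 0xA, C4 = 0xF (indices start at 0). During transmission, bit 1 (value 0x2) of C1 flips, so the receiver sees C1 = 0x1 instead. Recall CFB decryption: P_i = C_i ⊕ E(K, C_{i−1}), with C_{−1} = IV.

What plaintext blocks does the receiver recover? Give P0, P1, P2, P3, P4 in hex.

Only C1 changed, to 0x1. In CFB, a change in C_i flips the same bit in P_i and garbles P_{i+1}. Decrypting the received ciphertext:
P0: E(K, 0xB) = 0x6; 0xB ⊕ 0x6 = 0xD.
P1: E(K, 0xB) = 0x6; 0x1 ⊕ 0x6 = 0x7.
P2: E(K, 0x1) = 0xC; 0x3 ⊕ 0xC = 0xF.
P3: E(K, 0x3) = 0xE; 0xA ⊕ 0xE = 0x4.
P4: E(K, 0xA) = 0x5; 0xF ⊕ 0x5 = 0xA.
Blocks that differ from the original plaintext: P1, P2.

P0 = 0xD, P1 = 0x7, P2 = 0xF, P3 = 0x4, P4 = 0xA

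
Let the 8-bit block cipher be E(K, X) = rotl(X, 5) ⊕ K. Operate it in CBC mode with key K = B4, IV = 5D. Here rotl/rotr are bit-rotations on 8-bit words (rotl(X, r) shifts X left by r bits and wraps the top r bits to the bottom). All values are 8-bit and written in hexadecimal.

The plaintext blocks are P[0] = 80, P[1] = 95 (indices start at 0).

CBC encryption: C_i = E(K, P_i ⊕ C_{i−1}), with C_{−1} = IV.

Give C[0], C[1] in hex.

C[0]: P[0] ⊕ 5D = DD; E(K, DD) = 0F.
C[1]: P[1] ⊕ 0F = 9A; E(K, 9A) = E7.

C[0] = 0F, C[1] = E7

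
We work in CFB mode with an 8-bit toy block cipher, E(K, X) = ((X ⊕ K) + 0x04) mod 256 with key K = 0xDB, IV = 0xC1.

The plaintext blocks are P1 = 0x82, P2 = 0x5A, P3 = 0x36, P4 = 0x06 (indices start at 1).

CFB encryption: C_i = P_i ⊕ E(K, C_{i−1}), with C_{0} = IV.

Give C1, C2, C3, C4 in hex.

C1: E(K, 0xC1) = 0x1E; 0x82 ⊕ 0x1E = 0x9C.
C2: E(K, 0x9C) = 0x4B; 0x5A ⊕ 0x4B = 0x11.
C3: E(K, 0x11) = 0xCE; 0x36 ⊕ 0xCE = 0xF8.
C4: E(K, 0xF8) = 0x27; 0x06 ⊕ 0x27 = 0x21.

C1 = 0x9C, C2 = 0x11, C3 = 0xF8, C4 = 0x21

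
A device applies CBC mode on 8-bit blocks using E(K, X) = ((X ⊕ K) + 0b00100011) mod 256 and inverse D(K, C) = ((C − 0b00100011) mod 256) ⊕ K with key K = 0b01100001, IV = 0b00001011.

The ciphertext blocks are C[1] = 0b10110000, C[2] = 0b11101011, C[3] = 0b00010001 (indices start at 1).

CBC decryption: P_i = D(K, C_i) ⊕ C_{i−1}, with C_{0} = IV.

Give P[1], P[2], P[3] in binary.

P[1] = 0b11100111, P[2] = 0b00011001, P[3] = 0b01100100

P[1]: D(K, 0b10110000) = 0b11101100; 0b11101100 ⊕ 0b00001011 = 0b11100111.
P[2]: D(K, 0b11101011) = 0b10101001; 0b10101001 ⊕ 0b10110000 = 0b00011001.
P[3]: D(K, 0b00010001) = 0b10001111; 0b10001111 ⊕ 0b11101011 = 0b01100100.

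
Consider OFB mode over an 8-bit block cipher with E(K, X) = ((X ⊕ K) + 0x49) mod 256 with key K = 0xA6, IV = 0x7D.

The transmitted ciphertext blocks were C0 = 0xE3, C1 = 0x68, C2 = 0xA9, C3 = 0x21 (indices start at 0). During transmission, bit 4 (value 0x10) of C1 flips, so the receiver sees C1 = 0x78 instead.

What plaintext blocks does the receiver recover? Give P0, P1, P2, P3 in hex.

P0 = 0xC7, P1 = 0xB3, P2 = 0x1F, P3 = 0x78

OFB decryption: S_i = E(K, S_{i−1}) with S_{−1} = IV; P_i = C_i ⊕ S_i.
Only C1 changed, to 0x78. In OFB, a change in C_i flips the same bit in P_i only; the keystream is unaffected. Decrypting the received ciphertext:
P0: S = E(K, 0x7D) = 0x24; 0xE3 ⊕ 0x24 = 0xC7.
P1: S = E(K, 0x24) = 0xCB; 0x78 ⊕ 0xCB = 0xB3.
P2: S = E(K, 0xCB) = 0xB6; 0xA9 ⊕ 0xB6 = 0x1F.
P3: S = E(K, 0xB6) = 0x59; 0x21 ⊕ 0x59 = 0x78.
Blocks that differ from the original plaintext: P1.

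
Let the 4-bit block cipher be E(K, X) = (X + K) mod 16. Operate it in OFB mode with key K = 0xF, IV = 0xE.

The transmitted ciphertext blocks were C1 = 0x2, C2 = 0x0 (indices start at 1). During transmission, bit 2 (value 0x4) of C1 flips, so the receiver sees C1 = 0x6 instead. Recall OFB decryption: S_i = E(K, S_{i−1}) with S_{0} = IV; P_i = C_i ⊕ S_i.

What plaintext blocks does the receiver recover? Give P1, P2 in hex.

P1 = 0xB, P2 = 0xC

Only C1 changed, to 0x6. In OFB, a change in C_i flips the same bit in P_i only; the keystream is unaffected. Decrypting the received ciphertext:
P1: S = E(K, 0xE) = 0xD; 0x6 ⊕ 0xD = 0xB.
P2: S = E(K, 0xD) = 0xC; 0x0 ⊕ 0xC = 0xC.
Blocks that differ from the original plaintext: P1.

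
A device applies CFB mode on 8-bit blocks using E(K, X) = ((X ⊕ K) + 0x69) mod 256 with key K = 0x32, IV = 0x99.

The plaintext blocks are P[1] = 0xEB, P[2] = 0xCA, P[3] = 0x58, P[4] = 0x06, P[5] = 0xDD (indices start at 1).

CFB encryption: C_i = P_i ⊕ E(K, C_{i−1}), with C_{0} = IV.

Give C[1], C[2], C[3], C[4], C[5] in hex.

C[1]: E(K, 0x99) = 0x14; 0xEB ⊕ 0x14 = 0xFF.
C[2]: E(K, 0xFF) = 0x36; 0xCA ⊕ 0x36 = 0xFC.
C[3]: E(K, 0xFC) = 0x37; 0x58 ⊕ 0x37 = 0x6F.
C[4]: E(K, 0x6F) = 0xC6; 0x06 ⊕ 0xC6 = 0xC0.
C[5]: E(K, 0xC0) = 0x5B; 0xDD ⊕ 0x5B = 0x86.

C[1] = 0xFF, C[2] = 0xFC, C[3] = 0x6F, C[4] = 0xC0, C[5] = 0x86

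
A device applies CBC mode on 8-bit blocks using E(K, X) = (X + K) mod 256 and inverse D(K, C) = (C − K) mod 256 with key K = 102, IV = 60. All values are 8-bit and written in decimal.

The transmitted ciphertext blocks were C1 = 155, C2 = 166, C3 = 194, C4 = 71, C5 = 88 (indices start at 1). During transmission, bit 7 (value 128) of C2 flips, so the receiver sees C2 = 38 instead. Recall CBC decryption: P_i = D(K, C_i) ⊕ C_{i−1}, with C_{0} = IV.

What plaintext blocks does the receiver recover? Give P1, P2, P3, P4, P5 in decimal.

P1 = 9, P2 = 91, P3 = 122, P4 = 35, P5 = 181

Only C2 changed, to 38. In CBC, a change in C_i garbles P_i and flips the same bit in P_{i+1}. Decrypting the received ciphertext:
P1: D(K, 155) = 53; 53 ⊕ 60 = 9.
P2: D(K, 38) = 192; 192 ⊕ 155 = 91.
P3: D(K, 194) = 92; 92 ⊕ 38 = 122.
P4: D(K, 71) = 225; 225 ⊕ 194 = 35.
P5: D(K, 88) = 242; 242 ⊕ 71 = 181.
Blocks that differ from the original plaintext: P2, P3.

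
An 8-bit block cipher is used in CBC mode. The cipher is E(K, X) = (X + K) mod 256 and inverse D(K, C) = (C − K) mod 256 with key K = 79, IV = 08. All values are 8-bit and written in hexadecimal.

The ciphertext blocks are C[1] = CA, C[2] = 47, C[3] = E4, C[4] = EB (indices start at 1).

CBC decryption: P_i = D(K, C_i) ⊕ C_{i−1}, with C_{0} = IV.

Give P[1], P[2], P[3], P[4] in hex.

P[1]: D(K, CA) = 51; 51 ⊕ 08 = 59.
P[2]: D(K, 47) = CE; CE ⊕ CA = 04.
P[3]: D(K, E4) = 6B; 6B ⊕ 47 = 2C.
P[4]: D(K, EB) = 72; 72 ⊕ E4 = 96.

P[1] = 59, P[2] = 04, P[3] = 2C, P[4] = 96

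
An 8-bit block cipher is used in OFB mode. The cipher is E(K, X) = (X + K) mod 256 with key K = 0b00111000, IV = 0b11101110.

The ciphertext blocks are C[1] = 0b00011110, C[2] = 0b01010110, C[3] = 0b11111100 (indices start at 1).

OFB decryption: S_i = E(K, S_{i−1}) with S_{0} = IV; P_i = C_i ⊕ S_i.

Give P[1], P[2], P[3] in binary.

P[1]: S = E(K, 0b11101110) = 0b00100110; 0b00011110 ⊕ 0b00100110 = 0b00111000.
P[2]: S = E(K, 0b00100110) = 0b01011110; 0b01010110 ⊕ 0b01011110 = 0b00001000.
P[3]: S = E(K, 0b01011110) = 0b10010110; 0b11111100 ⊕ 0b10010110 = 0b01101010.

P[1] = 0b00111000, P[2] = 0b00001000, P[3] = 0b01101010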